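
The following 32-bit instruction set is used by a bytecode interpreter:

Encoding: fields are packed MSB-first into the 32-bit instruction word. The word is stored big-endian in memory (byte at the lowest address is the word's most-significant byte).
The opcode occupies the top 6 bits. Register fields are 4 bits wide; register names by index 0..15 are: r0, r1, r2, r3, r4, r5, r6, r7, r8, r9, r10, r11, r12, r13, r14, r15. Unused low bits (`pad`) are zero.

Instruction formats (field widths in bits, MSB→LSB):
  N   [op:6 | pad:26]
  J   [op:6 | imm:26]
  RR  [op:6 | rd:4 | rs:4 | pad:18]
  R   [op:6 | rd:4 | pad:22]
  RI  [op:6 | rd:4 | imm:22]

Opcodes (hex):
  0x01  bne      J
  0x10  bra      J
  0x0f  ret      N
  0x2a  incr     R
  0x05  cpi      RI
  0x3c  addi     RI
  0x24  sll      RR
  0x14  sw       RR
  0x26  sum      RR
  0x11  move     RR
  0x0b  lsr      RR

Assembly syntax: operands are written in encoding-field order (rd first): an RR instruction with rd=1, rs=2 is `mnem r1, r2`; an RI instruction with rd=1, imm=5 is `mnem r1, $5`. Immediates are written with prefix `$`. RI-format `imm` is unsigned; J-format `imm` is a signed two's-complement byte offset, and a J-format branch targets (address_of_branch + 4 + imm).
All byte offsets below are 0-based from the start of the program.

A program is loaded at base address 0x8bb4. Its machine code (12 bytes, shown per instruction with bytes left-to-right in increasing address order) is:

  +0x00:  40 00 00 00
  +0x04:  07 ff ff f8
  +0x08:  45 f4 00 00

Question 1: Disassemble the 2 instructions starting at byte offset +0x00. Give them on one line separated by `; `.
off 0x00: read 40 00 00 00 as big → 0x40000000
  op=0x40000000>>26=0x10 ⇒ bra (J)
  imm: (w>>0)&0x3ffffff=0x0 → $0
off 0x04: read 07 ff ff f8 as big → 0x07fffff8
  op=0x07fffff8>>26=0x1 ⇒ bne (J)
  imm: (w>>0)&0x3ffffff=0x3fffff8 (s26→-8) → $-8

bra $0; bne $-8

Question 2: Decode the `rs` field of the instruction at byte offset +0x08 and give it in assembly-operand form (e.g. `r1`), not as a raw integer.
r13

off 0x08: read 45 f4 00 00 as big → 0x45f40000
  top 6b → 0x11 → move [RR]
  [25:22] rd=7 = r7
  [21:18] rs=13 = r13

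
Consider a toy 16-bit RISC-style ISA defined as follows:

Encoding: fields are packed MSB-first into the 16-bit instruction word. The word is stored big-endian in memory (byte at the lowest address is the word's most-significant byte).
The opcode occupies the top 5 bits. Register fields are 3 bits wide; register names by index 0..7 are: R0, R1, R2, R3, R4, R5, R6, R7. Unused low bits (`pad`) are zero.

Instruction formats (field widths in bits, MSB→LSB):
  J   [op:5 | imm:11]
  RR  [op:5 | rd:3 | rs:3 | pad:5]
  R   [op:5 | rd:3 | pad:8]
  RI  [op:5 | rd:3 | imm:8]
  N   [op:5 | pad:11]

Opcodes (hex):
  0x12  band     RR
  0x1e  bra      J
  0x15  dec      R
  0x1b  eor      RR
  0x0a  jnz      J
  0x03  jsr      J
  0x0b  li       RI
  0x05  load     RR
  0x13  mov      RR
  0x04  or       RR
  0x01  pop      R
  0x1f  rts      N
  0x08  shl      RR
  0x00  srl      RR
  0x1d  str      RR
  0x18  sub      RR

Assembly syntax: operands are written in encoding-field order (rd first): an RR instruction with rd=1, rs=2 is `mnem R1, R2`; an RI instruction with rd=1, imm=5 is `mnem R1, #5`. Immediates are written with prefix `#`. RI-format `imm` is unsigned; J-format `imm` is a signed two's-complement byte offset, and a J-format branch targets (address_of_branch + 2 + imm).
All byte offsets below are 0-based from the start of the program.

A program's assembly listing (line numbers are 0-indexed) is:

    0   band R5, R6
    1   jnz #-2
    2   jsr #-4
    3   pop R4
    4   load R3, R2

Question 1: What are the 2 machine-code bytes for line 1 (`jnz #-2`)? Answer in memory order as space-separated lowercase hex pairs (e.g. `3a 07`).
1. jnz fields op=0xa:5|imm=-2:11 → word 57feh → 57 fe

57 fe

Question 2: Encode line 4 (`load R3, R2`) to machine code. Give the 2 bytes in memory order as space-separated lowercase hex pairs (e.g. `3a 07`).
2b 40

line 4 (load): pack op=0x5:5|rd=3:3|rs=2:3|pad=0:5 = 0x2b40; big→ 2b 40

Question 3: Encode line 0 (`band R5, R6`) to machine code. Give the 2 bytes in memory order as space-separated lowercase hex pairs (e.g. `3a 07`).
95 c0

0. band fields op=0x12:5|rd=5:3|rs=6:3|pad=0:5 → word 95c0h → 95 c0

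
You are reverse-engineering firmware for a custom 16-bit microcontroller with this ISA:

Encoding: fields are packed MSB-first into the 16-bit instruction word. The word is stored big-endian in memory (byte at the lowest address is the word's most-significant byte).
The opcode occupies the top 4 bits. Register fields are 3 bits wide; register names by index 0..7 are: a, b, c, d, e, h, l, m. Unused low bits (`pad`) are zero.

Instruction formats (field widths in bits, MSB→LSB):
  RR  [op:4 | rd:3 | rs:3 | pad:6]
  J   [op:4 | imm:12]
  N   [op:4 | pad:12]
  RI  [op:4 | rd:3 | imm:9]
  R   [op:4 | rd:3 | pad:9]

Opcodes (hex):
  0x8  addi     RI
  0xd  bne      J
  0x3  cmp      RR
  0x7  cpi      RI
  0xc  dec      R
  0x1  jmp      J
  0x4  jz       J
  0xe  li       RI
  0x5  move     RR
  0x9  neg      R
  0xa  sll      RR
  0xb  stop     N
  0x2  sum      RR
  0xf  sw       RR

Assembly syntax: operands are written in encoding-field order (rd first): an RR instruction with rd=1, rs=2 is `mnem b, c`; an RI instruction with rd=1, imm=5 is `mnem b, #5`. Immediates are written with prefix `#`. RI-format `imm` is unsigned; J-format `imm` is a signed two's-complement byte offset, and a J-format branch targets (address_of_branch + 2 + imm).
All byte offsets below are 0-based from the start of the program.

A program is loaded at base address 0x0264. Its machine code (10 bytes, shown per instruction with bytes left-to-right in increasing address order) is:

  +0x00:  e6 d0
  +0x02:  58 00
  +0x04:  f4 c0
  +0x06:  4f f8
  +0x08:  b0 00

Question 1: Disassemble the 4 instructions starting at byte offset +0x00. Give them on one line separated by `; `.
li d, #208; move e, a; sw c, d; jz #-8

off 0x00: read e6 d0 as big → 0xe6d0
  op=0xe6d0>>12=0xe ⇒ li (RI)
  [11:9] rd=3 = d
  [8:0] imm=208 = #208
off 0x02: read 58 00 as big → 0x5800
  op=0x5800>>12=0x5 ⇒ move (RR)
  [11:9] rd=4 = e
  [8:6] rs=0 = a
off 0x04: read f4 c0 as big → 0xf4c0
  op=0xf4c0>>12=0xf ⇒ sw (RR)
  [11:9] rd=2 = c
  [8:6] rs=3 = d
off 0x06: read 4f f8 as big → 0x4ff8
  op=0x4ff8>>12=0x4 ⇒ jz (J)
  [11:0] imm=4088 (s12→-8) = #-8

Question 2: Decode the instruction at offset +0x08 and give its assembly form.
off 0x08: read b0 00 as big → 0xb000
  opcode bits[15:12]=0xb: stop/N

stop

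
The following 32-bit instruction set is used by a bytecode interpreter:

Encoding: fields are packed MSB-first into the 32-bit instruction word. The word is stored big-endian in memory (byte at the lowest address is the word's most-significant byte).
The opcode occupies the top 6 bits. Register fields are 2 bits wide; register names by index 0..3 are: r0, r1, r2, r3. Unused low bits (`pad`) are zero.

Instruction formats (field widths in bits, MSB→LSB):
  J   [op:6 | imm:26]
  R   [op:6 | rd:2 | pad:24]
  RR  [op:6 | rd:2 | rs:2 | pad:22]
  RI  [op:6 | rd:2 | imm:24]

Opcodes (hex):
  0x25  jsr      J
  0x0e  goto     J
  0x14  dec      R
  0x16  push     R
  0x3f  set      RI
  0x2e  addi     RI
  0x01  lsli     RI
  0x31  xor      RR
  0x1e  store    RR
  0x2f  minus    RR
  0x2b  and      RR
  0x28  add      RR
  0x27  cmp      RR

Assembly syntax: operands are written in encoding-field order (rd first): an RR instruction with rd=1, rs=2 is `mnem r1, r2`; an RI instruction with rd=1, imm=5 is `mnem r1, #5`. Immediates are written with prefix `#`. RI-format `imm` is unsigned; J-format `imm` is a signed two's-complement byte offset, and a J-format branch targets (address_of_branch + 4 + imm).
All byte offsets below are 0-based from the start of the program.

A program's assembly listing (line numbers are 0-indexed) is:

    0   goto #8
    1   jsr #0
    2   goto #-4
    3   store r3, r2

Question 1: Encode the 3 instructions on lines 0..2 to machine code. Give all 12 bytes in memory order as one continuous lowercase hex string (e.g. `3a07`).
L0: goto op=0xe:6|imm=8:26 ⇒ 0x38000008 ⇒ big 38 00 00 08
L1: jsr op=0x25:6|imm=0:26 ⇒ 0x94000000 ⇒ big 94 00 00 00
L2: goto op=0xe:6|imm=-4:26 ⇒ 0x3bfffffc ⇒ big 3b ff ff fc

38000008940000003bfffffc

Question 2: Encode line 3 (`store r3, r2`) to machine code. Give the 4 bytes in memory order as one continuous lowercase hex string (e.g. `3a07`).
line 3 (store): pack op=0x1e:6|rd=3:2|rs=2:2|pad=0:22 = 0x7b800000; big→ 7b 80 00 00

7b800000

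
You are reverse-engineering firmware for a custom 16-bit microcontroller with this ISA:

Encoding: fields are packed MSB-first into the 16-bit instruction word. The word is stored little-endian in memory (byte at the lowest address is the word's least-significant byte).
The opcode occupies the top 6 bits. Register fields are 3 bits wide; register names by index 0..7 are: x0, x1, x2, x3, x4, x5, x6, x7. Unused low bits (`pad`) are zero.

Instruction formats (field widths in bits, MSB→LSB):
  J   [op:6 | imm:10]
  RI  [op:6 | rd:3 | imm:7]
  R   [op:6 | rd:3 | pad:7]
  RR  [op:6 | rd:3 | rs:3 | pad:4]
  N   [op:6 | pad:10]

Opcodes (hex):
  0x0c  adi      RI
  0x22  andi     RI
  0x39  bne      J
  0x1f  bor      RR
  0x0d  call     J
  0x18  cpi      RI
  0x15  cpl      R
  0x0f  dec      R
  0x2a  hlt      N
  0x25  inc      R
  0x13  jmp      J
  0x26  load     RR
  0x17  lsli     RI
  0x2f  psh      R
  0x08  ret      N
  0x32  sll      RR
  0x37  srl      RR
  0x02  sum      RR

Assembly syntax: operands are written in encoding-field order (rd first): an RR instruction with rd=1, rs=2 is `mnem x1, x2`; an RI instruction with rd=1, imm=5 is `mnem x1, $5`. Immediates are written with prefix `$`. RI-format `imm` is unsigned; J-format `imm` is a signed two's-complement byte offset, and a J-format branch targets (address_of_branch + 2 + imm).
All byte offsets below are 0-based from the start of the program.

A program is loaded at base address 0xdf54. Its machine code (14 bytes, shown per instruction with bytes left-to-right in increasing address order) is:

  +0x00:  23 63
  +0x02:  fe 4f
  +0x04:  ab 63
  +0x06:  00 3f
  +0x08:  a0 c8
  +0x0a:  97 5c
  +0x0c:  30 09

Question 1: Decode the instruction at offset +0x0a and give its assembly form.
off 0x0a: read 97 5c as little → 0x5c97
  opcode bits[15:10]=0x17: lsli/RI
  rd@[9:7]=0x1 ⇒ x1
  imm@[6:0]=0x17 ⇒ $23

lsli x1, $23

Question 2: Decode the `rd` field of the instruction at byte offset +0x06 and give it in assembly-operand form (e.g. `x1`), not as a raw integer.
[06] 00 3f → 0x3f00
  top 6b → 0xf → dec [R]
  rd@[9:7]=0x6 ⇒ x6

x6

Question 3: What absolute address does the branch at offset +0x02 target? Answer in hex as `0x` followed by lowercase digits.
0xdf56

[02] fe 4f → 0x4ffe
  op=0x4ffe>>10=0x13 ⇒ jmp (J)
  [9:0] imm=1022 (s10→-2) = $-2
  target = base 0xdf54 + off 0x02 + 2 + imm -2 = 0xdf56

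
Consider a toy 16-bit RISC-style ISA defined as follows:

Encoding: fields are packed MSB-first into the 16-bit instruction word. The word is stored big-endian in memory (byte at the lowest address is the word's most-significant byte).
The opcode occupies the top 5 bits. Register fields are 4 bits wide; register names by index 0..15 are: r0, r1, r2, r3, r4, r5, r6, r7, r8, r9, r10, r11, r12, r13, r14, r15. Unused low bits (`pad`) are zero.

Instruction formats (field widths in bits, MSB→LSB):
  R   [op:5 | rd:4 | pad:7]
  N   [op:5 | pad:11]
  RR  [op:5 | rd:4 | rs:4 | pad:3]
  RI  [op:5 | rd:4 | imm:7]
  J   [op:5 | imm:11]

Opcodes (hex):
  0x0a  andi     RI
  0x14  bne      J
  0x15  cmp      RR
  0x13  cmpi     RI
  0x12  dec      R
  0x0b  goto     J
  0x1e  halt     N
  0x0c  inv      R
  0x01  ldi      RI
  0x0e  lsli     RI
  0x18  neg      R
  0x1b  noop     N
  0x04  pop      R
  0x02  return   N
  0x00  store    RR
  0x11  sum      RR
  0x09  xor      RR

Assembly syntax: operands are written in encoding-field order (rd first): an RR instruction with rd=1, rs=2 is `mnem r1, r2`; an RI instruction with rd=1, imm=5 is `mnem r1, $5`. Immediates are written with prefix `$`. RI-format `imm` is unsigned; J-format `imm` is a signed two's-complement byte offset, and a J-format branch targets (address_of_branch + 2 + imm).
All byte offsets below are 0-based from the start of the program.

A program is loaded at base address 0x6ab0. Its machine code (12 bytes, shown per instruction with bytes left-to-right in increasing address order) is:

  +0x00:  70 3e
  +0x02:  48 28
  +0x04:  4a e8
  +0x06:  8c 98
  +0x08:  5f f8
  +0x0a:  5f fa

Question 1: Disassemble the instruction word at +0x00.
@+00  big-endian(70 3e) = 0x703e
  top 5b → 0xe → lsli [RI]
  rd@[10:7]=0x0 ⇒ r0
  imm@[6:0]=0x3e ⇒ $62

lsli r0, $62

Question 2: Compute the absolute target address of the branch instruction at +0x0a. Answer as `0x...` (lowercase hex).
0x6ab6

+0x0a: 5f fa ⇒ word 0x5ffa (big)
  top 5b → 0xb → goto [J]
  imm@[10:0]=0x7fa (s11→-6) ⇒ $-6
  target = base 0x6ab0 + off 0x0a + 2 + imm -6 = 0x6ab6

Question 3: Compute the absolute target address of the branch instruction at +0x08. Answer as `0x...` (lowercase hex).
0x6ab2

+0x08: 5f f8 ⇒ word 0x5ff8 (big)
  top 5b → 0xb → goto [J]
  imm@[10:0]=0x7f8 (s11→-8) ⇒ $-8
  target = base 0x6ab0 + off 0x08 + 2 + imm -8 = 0x6ab2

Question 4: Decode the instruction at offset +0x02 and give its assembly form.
[02] 48 28 → 0x4828
  opcode bits[15:11]=0x9: xor/RR
  rd@[10:7]=0x0 ⇒ r0
  rs@[6:3]=0x5 ⇒ r5

xor r0, r5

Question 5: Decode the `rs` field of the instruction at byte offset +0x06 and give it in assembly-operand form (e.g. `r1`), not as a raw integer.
r3

@+06  big-endian(8c 98) = 0x8c98
  top 5b → 0x11 → sum [RR]
  rd@[10:7]=0x9 ⇒ r9
  rs@[6:3]=0x3 ⇒ r3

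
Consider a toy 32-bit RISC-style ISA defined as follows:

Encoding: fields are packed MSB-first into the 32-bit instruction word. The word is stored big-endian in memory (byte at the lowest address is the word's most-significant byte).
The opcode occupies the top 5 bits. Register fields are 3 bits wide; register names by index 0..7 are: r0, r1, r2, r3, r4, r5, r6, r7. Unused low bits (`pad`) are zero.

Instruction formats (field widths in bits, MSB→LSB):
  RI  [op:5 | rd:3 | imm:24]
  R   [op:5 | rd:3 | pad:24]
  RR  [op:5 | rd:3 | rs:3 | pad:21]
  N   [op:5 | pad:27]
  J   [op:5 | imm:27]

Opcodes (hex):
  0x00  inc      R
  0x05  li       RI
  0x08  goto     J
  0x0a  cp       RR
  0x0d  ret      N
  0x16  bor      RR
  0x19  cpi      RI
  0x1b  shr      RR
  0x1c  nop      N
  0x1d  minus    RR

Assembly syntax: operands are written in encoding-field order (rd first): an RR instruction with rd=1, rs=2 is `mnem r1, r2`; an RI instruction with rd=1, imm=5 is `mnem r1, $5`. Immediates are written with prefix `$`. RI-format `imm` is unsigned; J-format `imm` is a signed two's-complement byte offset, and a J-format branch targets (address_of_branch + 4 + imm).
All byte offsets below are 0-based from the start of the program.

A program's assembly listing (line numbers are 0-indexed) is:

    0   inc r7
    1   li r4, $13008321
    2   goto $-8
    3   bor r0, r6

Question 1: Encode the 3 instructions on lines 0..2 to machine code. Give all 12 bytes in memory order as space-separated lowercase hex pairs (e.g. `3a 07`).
line 0 (inc): pack op=0x0:5|rd=7:3|pad=0:24 = 0x07000000; big→ 07 00 00 00
line 1 (li): pack op=0x5:5|rd=4:3|imm=13008321:24 = 0x2cc67dc1; big→ 2c c6 7d c1
line 2 (goto): pack op=0x8:5|imm=-8:27 = 0x47fffff8; big→ 47 ff ff f8

07 00 00 00 2c c6 7d c1 47 ff ff f8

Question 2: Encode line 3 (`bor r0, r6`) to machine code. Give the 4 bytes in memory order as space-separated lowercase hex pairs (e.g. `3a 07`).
L3: bor op=0x16:5|rd=0:3|rs=6:3|pad=0:21 ⇒ 0xb0c00000 ⇒ big b0 c0 00 00

b0 c0 00 00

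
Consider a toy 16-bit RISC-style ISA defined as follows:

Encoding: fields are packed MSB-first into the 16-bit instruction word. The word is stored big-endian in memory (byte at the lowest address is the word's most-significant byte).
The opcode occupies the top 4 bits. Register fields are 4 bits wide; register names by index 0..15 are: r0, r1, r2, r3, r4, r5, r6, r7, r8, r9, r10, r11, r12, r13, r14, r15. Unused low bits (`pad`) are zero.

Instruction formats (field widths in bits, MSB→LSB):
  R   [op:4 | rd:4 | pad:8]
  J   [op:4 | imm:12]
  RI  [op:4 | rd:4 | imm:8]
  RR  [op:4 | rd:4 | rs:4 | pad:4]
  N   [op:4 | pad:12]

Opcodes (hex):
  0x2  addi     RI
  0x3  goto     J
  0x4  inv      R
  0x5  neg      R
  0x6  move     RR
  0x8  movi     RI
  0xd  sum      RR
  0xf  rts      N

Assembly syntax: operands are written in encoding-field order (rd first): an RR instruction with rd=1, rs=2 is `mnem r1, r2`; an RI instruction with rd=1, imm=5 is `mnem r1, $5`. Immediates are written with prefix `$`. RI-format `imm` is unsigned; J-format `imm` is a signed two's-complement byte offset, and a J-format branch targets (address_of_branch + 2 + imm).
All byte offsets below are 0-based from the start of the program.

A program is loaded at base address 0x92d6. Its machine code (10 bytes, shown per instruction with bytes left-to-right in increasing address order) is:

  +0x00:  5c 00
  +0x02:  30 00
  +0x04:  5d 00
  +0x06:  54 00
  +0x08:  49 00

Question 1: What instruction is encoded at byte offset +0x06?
@+06  big-endian(54 00) = 0x5400
  opcode bits[15:12]=0x5: neg/R
  rd@[11:8]=0x4 ⇒ r4

neg r4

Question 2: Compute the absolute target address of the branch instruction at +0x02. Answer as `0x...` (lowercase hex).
off 0x02: read 30 00 as big → 0x3000
  top 4b → 0x3 → goto [J]
  [11:0] imm=0 = $0
  target = base 0x92d6 + off 0x02 + 2 + imm 0 = 0x92da

0x92da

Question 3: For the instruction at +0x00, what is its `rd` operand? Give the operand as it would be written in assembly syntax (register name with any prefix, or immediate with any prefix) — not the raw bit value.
[00] 5c 00 → 0x5c00
  op=0x5c00>>12=0x5 ⇒ neg (R)
  [11:8] rd=12 = r12

r12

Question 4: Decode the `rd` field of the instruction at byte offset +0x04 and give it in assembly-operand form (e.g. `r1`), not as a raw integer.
@+04  big-endian(5d 00) = 0x5d00
  opcode bits[15:12]=0x5: neg/R
  [11:8] rd=13 = r13

r13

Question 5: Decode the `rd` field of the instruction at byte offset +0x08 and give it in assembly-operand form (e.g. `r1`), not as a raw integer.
r9

[08] 49 00 → 0x4900
  op=0x4900>>12=0x4 ⇒ inv (R)
  [11:8] rd=9 = r9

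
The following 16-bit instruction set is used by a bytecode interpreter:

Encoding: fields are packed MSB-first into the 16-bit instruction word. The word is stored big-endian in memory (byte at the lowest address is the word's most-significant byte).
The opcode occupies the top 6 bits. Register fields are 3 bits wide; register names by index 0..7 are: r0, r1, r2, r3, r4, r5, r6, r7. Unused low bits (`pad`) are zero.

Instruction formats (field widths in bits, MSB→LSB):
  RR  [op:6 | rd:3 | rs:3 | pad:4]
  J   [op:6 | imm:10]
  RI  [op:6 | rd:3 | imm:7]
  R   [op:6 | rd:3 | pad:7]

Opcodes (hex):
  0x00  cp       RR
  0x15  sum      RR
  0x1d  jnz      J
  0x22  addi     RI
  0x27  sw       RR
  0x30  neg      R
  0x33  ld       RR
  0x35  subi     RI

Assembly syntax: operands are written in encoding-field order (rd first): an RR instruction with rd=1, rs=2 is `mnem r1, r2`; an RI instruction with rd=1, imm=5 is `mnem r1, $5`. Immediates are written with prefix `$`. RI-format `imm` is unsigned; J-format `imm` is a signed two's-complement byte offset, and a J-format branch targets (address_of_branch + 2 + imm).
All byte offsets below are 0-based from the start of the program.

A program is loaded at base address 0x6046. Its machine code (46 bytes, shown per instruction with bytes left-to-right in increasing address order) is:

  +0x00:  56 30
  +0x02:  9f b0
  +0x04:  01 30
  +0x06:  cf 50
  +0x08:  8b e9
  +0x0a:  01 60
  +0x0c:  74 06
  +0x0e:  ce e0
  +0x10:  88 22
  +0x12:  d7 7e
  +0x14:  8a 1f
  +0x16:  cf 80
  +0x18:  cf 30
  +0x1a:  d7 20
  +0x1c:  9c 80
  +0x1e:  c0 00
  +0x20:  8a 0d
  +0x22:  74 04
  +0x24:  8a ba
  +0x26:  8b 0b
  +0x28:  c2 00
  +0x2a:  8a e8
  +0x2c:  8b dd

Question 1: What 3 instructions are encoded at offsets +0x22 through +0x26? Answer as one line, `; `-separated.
jnz $4; addi r5, $58; addi r6, $11

@+22  big-endian(74 04) = 0x7404
  opcode bits[15:10]=0x1d: jnz/J
  [9:0] imm=4 = $4
@+24  big-endian(8a ba) = 0x8aba
  opcode bits[15:10]=0x22: addi/RI
  [9:7] rd=5 = r5
  [6:0] imm=58 = $58
@+26  big-endian(8b 0b) = 0x8b0b
  opcode bits[15:10]=0x22: addi/RI
  [9:7] rd=6 = r6
  [6:0] imm=11 = $11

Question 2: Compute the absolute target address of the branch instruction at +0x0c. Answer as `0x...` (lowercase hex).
@+0c  big-endian(74 06) = 0x7406
  op=0x7406>>10=0x1d ⇒ jnz (J)
  imm: (w>>0)&0x3ff=0x6 → $6
  target = base 0x6046 + off 0x0c + 2 + imm 6 = 0x605a

0x605a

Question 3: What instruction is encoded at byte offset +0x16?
ld r7, r0

[16] cf 80 → 0xcf80
  op=0xcf80>>10=0x33 ⇒ ld (RR)
  rd: (w>>7)&0x7=0x7 → r7
  rs: (w>>4)&0x7=0x0 → r0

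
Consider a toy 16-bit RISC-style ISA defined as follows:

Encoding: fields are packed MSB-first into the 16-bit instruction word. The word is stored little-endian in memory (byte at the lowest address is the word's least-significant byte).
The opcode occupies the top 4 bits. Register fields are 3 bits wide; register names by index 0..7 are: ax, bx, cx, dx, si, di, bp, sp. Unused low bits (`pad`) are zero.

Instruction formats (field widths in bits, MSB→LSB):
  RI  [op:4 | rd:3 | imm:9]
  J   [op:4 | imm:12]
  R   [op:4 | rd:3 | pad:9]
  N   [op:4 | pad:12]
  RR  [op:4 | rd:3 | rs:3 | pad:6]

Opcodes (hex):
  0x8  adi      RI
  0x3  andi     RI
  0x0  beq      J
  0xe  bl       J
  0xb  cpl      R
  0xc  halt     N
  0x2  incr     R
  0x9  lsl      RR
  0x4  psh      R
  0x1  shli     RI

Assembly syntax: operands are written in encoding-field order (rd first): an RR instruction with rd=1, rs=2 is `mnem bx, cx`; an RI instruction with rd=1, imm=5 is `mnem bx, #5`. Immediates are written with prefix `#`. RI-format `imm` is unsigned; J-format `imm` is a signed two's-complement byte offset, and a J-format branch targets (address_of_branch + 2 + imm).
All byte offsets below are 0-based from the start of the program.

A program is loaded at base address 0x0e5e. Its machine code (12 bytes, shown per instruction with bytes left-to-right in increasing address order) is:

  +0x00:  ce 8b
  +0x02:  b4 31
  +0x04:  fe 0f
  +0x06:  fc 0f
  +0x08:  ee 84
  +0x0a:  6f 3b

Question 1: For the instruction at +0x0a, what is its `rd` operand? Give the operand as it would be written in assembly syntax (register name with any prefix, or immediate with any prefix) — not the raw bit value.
di

+0x0a: 6f 3b ⇒ word 0x3b6f (little)
  op=0x3b6f>>12=0x3 ⇒ andi (RI)
  rd@[11:9]=0x5 ⇒ di
  imm@[8:0]=0x16f ⇒ #367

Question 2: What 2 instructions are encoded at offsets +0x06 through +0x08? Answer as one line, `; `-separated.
beq #-4; adi cx, #238

off 0x06: read fc 0f as little → 0x0ffc
  top 4b → 0x0 → beq [J]
  [11:0] imm=4092 (s12→-4) = #-4
off 0x08: read ee 84 as little → 0x84ee
  top 4b → 0x8 → adi [RI]
  [11:9] rd=2 = cx
  [8:0] imm=238 = #238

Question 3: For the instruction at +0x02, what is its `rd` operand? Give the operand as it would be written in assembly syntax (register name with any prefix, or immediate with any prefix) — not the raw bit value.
ax

+0x02: b4 31 ⇒ word 0x31b4 (little)
  opcode bits[15:12]=0x3: andi/RI
  rd: (w>>9)&0x7=0x0 → ax
  imm: (w>>0)&0x1ff=0x1b4 → #436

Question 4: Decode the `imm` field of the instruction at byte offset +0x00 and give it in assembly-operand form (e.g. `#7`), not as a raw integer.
#462

off 0x00: read ce 8b as little → 0x8bce
  top 4b → 0x8 → adi [RI]
  [11:9] rd=5 = di
  [8:0] imm=462 = #462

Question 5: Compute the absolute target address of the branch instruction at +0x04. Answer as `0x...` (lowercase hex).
0x0e62

+0x04: fe 0f ⇒ word 0x0ffe (little)
  top 4b → 0x0 → beq [J]
  [11:0] imm=4094 (s12→-2) = #-2
  target = base 0x0e5e + off 0x04 + 2 + imm -2 = 0x0e62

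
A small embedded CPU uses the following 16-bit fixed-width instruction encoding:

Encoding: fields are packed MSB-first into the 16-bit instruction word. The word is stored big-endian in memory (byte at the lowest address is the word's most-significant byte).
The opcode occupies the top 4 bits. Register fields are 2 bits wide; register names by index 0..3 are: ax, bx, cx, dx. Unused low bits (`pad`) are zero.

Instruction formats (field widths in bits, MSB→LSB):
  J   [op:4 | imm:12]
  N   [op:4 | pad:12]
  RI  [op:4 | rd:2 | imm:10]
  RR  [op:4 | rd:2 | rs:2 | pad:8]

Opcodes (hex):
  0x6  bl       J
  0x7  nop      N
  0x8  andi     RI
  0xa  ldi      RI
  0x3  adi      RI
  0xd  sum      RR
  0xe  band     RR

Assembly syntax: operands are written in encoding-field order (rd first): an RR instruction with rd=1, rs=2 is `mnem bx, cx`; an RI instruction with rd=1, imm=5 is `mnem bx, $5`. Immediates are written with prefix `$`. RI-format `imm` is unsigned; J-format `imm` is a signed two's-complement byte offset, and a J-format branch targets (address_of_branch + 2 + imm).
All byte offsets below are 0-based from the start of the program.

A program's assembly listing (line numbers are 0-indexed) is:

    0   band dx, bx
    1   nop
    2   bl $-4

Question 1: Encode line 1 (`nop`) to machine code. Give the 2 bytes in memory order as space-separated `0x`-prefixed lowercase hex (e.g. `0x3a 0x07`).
0x70 0x00

line 1 (nop): pack op=0x7:4|pad=0:12 = 0x7000; big→ 70 00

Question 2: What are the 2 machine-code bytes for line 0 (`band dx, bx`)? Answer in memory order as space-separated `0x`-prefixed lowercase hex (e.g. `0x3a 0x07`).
0. band fields op=0xe:4|rd=3:2|rs=1:2|pad=0:8 → word ed00h → ed 00

0xed 0x00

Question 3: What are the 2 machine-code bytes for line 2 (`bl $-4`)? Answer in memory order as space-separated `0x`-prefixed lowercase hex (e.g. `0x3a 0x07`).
line 2 (bl): pack op=0x6:4|imm=-4:12 = 0x6ffc; big→ 6f fc

0x6f 0xfc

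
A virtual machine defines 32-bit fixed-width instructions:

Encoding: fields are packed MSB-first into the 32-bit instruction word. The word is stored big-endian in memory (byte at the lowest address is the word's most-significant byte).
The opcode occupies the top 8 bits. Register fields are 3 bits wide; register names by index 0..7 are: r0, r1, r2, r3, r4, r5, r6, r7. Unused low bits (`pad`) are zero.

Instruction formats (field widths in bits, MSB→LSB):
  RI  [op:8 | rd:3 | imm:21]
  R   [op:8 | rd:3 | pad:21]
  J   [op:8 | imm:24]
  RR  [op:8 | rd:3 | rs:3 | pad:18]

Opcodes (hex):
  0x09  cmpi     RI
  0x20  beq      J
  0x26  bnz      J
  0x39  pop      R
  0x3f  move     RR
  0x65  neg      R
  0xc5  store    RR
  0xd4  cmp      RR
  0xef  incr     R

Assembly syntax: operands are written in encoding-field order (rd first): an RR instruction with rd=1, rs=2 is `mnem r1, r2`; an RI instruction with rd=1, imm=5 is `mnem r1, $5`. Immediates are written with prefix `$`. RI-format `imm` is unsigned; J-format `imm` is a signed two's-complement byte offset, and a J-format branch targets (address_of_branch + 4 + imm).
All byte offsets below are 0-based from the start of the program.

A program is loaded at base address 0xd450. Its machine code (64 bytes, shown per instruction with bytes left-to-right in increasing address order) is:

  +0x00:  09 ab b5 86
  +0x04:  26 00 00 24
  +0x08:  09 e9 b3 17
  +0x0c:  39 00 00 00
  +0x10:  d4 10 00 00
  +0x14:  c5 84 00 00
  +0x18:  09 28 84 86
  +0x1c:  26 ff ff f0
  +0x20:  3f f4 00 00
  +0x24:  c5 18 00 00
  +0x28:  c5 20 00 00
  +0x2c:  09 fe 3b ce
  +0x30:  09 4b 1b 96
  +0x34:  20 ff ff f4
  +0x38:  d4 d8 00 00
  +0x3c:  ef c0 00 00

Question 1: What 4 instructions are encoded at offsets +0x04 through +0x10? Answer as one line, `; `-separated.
+0x04: 26 00 00 24 ⇒ word 0x26000024 (big)
  opcode bits[31:24]=0x26: bnz/J
  imm@[23:0]=0x24 ⇒ $36
+0x08: 09 e9 b3 17 ⇒ word 0x09e9b317 (big)
  opcode bits[31:24]=0x9: cmpi/RI
  rd@[23:21]=0x7 ⇒ r7
  imm@[20:0]=0x9b317 ⇒ $635671
+0x0c: 39 00 00 00 ⇒ word 0x39000000 (big)
  opcode bits[31:24]=0x39: pop/R
  rd@[23:21]=0x0 ⇒ r0
+0x10: d4 10 00 00 ⇒ word 0xd4100000 (big)
  opcode bits[31:24]=0xd4: cmp/RR
  rd@[23:21]=0x0 ⇒ r0
  rs@[20:18]=0x4 ⇒ r4

bnz $36; cmpi r7, $635671; pop r0; cmp r0, r4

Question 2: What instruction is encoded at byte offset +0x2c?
+0x2c: 09 fe 3b ce ⇒ word 0x09fe3bce (big)
  opcode bits[31:24]=0x9: cmpi/RI
  [23:21] rd=7 = r7
  [20:0] imm=1981390 = $1981390

cmpi r7, $1981390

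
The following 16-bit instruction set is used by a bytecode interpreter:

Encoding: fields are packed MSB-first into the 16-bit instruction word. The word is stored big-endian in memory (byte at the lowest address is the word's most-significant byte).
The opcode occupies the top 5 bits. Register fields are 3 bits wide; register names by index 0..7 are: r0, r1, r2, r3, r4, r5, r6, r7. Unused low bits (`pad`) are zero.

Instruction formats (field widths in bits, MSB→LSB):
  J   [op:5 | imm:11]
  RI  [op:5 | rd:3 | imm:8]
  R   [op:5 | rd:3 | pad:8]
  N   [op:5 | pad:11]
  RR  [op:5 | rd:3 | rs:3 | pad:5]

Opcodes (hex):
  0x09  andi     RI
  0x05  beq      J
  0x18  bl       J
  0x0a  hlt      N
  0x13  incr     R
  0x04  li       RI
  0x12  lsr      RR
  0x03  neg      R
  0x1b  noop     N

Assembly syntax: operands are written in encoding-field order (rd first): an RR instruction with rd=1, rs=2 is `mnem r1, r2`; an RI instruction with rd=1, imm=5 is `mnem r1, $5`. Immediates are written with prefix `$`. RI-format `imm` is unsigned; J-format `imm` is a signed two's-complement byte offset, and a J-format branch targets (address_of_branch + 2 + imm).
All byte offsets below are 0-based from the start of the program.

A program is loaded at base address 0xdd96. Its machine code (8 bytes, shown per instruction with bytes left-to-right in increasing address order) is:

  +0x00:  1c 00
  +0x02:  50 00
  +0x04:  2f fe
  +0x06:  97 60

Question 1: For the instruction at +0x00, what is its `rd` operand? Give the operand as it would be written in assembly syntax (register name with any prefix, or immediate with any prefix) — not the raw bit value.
[00] 1c 00 → 0x1c00
  top 5b → 0x3 → neg [R]
  rd@[10:8]=0x4 ⇒ r4

r4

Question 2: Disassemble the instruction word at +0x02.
[02] 50 00 → 0x5000
  opcode bits[15:11]=0xa: hlt/N

hlt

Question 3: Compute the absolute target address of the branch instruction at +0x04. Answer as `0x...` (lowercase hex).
0xdd9a

off 0x04: read 2f fe as big → 0x2ffe
  op=0x2ffe>>11=0x5 ⇒ beq (J)
  [10:0] imm=2046 (s11→-2) = $-2
  target = base 0xdd96 + off 0x04 + 2 + imm -2 = 0xdd9a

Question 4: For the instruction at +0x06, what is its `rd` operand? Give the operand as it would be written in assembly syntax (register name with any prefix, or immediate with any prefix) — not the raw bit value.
@+06  big-endian(97 60) = 0x9760
  opcode bits[15:11]=0x12: lsr/RR
  rd@[10:8]=0x7 ⇒ r7
  rs@[7:5]=0x3 ⇒ r3

r7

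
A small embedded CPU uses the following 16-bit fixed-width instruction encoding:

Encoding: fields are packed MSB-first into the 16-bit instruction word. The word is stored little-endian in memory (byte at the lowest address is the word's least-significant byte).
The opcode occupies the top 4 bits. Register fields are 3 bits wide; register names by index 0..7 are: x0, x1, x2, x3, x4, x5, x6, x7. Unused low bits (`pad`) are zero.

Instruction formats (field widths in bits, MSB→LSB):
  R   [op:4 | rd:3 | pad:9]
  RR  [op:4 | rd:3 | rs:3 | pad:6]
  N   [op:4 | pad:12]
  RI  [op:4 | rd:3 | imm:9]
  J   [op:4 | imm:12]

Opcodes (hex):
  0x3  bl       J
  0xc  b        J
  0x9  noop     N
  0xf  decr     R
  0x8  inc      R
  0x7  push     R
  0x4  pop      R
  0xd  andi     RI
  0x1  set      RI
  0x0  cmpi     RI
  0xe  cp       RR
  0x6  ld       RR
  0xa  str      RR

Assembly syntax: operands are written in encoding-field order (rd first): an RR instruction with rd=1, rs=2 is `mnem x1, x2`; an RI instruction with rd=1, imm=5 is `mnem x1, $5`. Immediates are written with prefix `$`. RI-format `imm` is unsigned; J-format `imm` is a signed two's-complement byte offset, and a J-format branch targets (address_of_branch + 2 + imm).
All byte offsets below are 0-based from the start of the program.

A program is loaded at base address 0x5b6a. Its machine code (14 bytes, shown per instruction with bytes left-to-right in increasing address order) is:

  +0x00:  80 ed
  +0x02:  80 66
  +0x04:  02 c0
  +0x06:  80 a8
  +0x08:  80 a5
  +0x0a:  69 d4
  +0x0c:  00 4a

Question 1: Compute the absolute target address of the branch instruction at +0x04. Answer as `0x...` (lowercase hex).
+0x04: 02 c0 ⇒ word 0xc002 (little)
  op=0xc002>>12=0xc ⇒ b (J)
  imm@[11:0]=0x2 ⇒ $2
  target = base 0x5b6a + off 0x04 + 2 + imm 2 = 0x5b72

0x5b72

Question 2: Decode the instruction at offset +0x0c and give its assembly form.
[0c] 00 4a → 0x4a00
  top 4b → 0x4 → pop [R]
  rd@[11:9]=0x5 ⇒ x5

pop x5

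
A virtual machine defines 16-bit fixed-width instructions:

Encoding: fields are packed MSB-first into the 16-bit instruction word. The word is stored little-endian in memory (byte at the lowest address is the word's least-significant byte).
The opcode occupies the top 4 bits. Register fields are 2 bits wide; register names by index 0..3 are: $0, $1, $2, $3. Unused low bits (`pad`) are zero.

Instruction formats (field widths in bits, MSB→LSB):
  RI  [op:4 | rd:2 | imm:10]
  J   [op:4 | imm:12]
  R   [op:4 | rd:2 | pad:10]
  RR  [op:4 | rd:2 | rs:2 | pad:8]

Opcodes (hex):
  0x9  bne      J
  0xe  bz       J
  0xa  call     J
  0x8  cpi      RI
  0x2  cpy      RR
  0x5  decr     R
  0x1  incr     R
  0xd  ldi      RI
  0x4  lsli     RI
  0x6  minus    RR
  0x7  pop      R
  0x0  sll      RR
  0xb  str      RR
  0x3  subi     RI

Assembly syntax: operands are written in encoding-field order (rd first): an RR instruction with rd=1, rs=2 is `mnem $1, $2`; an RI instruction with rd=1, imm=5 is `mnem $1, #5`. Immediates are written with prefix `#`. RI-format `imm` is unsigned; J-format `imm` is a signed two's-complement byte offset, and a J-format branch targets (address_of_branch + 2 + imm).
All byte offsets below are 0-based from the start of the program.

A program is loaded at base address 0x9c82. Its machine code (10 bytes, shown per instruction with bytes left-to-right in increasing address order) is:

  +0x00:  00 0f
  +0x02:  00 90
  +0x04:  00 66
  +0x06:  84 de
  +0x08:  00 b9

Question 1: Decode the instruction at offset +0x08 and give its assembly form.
[08] 00 b9 → 0xb900
  top 4b → 0xb → str [RR]
  [11:10] rd=2 = $2
  [9:8] rs=1 = $1

str $2, $1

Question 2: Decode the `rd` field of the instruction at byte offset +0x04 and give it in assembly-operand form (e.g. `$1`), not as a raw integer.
@+04  little-endian(00 66) = 0x6600
  opcode bits[15:12]=0x6: minus/RR
  rd@[11:10]=0x1 ⇒ $1
  rs@[9:8]=0x2 ⇒ $2

$1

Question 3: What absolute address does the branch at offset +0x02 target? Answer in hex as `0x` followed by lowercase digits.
@+02  little-endian(00 90) = 0x9000
  top 4b → 0x9 → bne [J]
  imm: (w>>0)&0xfff=0x0 → #0
  target = base 0x9c82 + off 0x02 + 2 + imm 0 = 0x9c86

0x9c86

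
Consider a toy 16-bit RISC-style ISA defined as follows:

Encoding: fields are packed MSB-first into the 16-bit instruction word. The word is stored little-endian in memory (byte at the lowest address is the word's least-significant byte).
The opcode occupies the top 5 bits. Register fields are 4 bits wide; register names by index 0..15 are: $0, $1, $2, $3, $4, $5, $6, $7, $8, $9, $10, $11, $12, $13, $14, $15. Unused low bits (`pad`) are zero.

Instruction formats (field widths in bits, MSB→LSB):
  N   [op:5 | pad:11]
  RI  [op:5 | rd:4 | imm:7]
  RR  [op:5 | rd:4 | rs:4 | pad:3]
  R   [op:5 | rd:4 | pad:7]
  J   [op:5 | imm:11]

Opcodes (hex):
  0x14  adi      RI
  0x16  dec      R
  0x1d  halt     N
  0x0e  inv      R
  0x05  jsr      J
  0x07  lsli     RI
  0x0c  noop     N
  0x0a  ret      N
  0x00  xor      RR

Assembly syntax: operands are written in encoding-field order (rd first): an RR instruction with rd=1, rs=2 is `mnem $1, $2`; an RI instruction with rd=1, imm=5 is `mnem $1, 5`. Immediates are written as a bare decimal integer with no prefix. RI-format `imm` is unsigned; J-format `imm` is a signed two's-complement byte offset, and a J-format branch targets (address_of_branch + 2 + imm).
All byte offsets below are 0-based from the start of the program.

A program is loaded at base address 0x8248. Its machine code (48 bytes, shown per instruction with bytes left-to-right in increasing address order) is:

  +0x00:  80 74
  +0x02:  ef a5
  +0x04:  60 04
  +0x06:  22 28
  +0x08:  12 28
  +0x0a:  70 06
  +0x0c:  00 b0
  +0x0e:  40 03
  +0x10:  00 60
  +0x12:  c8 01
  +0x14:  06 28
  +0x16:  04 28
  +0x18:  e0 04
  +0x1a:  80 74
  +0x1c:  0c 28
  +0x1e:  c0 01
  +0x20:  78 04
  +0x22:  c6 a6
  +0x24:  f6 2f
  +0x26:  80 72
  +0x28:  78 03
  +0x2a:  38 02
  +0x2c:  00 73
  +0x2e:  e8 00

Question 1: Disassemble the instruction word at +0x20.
xor $8, $15

@+20  little-endian(78 04) = 0x0478
  opcode bits[15:11]=0x0: xor/RR
  [10:7] rd=8 = $8
  [6:3] rs=15 = $15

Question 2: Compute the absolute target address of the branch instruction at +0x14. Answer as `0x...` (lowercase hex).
0x8264

[14] 06 28 → 0x2806
  top 5b → 0x5 → jsr [J]
  [10:0] imm=6 = 6
  target = base 0x8248 + off 0x14 + 2 + imm 6 = 0x8264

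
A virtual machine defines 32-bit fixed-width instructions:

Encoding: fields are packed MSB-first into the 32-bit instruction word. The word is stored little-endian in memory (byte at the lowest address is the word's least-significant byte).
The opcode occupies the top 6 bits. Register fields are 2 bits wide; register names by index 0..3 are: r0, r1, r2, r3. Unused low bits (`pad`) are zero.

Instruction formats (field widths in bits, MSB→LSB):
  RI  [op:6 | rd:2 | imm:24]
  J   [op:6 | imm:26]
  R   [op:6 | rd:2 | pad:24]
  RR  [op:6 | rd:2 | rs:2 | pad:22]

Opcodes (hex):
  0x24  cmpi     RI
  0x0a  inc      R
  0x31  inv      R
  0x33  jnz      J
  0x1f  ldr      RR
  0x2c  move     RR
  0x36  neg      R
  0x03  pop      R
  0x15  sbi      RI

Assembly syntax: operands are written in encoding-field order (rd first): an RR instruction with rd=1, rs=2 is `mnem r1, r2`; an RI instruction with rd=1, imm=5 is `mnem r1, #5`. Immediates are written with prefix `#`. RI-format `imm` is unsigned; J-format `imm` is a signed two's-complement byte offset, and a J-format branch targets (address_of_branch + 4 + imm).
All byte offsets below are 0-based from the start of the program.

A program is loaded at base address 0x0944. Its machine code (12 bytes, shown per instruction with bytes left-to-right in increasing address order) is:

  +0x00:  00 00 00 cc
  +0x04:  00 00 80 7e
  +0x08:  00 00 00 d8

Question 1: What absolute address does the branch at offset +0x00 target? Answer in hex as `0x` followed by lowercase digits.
0x0948

off 0x00: read 00 00 00 cc as little → 0xcc000000
  top 6b → 0x33 → jnz [J]
  imm: (w>>0)&0x3ffffff=0x0 → #0
  target = base 0x0944 + off 0x00 + 4 + imm 0 = 0x0948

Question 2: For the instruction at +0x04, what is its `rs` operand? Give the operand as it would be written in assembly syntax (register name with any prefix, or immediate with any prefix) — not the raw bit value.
@+04  little-endian(00 00 80 7e) = 0x7e800000
  top 6b → 0x1f → ldr [RR]
  rd@[25:24]=0x2 ⇒ r2
  rs@[23:22]=0x2 ⇒ r2

r2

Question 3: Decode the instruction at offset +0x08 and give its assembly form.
[08] 00 00 00 d8 → 0xd8000000
  opcode bits[31:26]=0x36: neg/R
  [25:24] rd=0 = r0

neg r0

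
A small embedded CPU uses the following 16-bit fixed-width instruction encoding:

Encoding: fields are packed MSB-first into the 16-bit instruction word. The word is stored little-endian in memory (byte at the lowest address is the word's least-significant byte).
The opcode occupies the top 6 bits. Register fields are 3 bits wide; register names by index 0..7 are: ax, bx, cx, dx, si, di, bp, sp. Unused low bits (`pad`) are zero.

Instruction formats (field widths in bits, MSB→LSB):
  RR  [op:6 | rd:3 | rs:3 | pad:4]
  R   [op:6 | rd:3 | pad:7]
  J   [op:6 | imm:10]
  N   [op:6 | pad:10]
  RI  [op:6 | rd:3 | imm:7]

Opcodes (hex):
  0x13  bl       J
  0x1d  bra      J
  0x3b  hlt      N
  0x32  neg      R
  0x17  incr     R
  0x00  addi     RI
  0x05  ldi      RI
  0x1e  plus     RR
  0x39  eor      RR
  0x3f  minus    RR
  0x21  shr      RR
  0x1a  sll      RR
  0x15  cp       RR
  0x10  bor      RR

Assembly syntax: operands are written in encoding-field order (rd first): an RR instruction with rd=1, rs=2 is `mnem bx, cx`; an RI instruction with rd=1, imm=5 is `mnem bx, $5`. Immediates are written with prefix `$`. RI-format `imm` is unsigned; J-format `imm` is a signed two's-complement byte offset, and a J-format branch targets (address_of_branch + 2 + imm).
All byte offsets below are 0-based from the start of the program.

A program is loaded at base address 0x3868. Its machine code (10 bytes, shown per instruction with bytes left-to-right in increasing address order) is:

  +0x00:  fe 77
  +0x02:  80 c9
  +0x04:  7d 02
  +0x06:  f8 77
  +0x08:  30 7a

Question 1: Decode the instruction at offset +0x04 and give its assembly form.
addi si, $125

+0x04: 7d 02 ⇒ word 0x027d (little)
  op=0x027d>>10=0x0 ⇒ addi (RI)
  [9:7] rd=4 = si
  [6:0] imm=125 = $125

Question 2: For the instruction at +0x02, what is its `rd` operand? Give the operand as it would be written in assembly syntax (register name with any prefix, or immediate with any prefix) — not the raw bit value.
[02] 80 c9 → 0xc980
  op=0xc980>>10=0x32 ⇒ neg (R)
  rd: (w>>7)&0x7=0x3 → dx

dx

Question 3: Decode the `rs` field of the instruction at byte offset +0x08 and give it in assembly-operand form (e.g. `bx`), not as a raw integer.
dx

[08] 30 7a → 0x7a30
  op=0x7a30>>10=0x1e ⇒ plus (RR)
  rd@[9:7]=0x4 ⇒ si
  rs@[6:4]=0x3 ⇒ dx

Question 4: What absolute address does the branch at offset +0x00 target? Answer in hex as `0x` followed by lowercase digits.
off 0x00: read fe 77 as little → 0x77fe
  opcode bits[15:10]=0x1d: bra/J
  [9:0] imm=1022 (s10→-2) = $-2
  target = base 0x3868 + off 0x00 + 2 + imm -2 = 0x3868

0x3868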